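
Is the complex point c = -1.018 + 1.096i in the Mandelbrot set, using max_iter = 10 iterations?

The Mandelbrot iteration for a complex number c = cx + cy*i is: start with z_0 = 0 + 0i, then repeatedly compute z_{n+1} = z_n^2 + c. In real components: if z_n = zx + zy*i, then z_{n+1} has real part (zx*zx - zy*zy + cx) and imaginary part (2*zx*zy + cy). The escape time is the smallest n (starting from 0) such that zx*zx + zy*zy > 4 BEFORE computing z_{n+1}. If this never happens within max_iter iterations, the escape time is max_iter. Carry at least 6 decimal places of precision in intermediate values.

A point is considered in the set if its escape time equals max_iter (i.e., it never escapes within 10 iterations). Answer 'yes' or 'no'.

z_0 = 0 + 0i, c = -1.0180 + 1.0960i
Iter 1: z = -1.0180 + 1.0960i, |z|^2 = 2.2375
Iter 2: z = -1.1829 + -1.1355i, |z|^2 = 2.6885
Iter 3: z = -0.9080 + 3.7822i, |z|^2 = 15.1299
Escaped at iteration 3

Answer: no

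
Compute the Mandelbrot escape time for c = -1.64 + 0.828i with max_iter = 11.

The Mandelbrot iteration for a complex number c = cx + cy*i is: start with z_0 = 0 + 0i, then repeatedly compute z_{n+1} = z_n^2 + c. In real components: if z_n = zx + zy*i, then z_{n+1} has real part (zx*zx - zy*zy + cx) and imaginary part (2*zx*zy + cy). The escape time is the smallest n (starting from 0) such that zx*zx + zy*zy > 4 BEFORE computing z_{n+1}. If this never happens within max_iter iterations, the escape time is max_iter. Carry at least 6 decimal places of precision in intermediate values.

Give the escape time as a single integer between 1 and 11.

Answer: 3

Derivation:
z_0 = 0 + 0i, c = -1.6400 + 0.8280i
Iter 1: z = -1.6400 + 0.8280i, |z|^2 = 3.3752
Iter 2: z = 0.3640 + -1.8878i, |z|^2 = 3.6964
Iter 3: z = -5.0714 + -0.5464i, |z|^2 = 26.0180
Escaped at iteration 3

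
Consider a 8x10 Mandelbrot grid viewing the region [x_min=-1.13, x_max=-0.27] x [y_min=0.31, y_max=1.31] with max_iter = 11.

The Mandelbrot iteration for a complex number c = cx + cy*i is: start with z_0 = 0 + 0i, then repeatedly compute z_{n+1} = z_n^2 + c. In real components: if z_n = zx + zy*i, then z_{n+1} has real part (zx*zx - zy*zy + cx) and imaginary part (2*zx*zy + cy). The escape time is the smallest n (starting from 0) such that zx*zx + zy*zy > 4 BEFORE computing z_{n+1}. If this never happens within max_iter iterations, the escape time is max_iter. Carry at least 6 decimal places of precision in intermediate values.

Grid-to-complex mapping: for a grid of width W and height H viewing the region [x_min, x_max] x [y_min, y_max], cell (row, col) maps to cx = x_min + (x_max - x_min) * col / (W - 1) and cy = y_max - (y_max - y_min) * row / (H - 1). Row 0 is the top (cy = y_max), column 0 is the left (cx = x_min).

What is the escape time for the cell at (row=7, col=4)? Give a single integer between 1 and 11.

Answer: 9

Derivation:
z_0 = 0 + 0i, c = -0.6386 + 0.5322i
Iter 1: z = -0.6386 + 0.5322i, |z|^2 = 0.6910
Iter 2: z = -0.5141 + -0.1475i, |z|^2 = 0.2860
Iter 3: z = -0.3961 + 0.6839i, |z|^2 = 0.6246
Iter 4: z = -0.9494 + -0.0095i, |z|^2 = 0.9014
Iter 5: z = 0.2627 + 0.5503i, |z|^2 = 0.3718
Iter 6: z = -0.8724 + 0.8213i, |z|^2 = 1.4355
Iter 7: z = -0.5520 + -0.9007i, |z|^2 = 1.1160
Iter 8: z = -1.1451 + 1.5267i, |z|^2 = 3.6420
Iter 9: z = -1.6581 + -2.9642i, |z|^2 = 11.5357
Escaped at iteration 9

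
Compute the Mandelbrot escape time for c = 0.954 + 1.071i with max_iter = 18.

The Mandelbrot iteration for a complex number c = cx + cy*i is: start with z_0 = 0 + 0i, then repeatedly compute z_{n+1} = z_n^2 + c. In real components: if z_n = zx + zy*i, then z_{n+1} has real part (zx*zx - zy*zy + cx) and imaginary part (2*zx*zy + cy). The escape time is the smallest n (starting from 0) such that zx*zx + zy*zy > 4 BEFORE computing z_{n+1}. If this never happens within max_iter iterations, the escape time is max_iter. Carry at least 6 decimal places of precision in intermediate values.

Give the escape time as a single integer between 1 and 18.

z_0 = 0 + 0i, c = 0.9540 + 1.0710i
Iter 1: z = 0.9540 + 1.0710i, |z|^2 = 2.0572
Iter 2: z = 0.7171 + 3.1145i, |z|^2 = 10.2141
Escaped at iteration 2

Answer: 2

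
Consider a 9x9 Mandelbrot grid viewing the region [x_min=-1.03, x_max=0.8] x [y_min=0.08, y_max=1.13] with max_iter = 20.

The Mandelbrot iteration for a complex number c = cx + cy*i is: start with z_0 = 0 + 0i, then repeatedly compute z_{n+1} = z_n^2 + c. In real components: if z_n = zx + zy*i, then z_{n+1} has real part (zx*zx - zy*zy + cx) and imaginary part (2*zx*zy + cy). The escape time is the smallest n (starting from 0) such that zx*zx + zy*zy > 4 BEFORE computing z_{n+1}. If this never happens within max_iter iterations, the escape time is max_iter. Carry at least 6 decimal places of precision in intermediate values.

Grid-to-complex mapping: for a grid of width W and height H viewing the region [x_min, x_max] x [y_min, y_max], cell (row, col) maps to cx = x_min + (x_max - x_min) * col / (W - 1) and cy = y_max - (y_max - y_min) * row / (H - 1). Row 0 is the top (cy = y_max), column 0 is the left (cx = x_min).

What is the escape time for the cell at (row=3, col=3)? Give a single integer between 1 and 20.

z_0 = 0 + 0i, c = -0.3438 + 0.7362i
Iter 1: z = -0.3438 + 0.7362i, |z|^2 = 0.6602
Iter 2: z = -0.7676 + 0.2301i, |z|^2 = 0.6422
Iter 3: z = 0.1926 + 0.3830i, |z|^2 = 0.1838
Iter 4: z = -0.4534 + 0.8838i, |z|^2 = 0.9866
Iter 5: z = -0.9193 + -0.0651i, |z|^2 = 0.8493
Iter 6: z = 0.4971 + 0.8559i, |z|^2 = 0.9797
Iter 7: z = -0.8292 + 1.5872i, |z|^2 = 3.2069
Iter 8: z = -2.1755 + -1.8960i, |z|^2 = 8.3278
Escaped at iteration 8

Answer: 8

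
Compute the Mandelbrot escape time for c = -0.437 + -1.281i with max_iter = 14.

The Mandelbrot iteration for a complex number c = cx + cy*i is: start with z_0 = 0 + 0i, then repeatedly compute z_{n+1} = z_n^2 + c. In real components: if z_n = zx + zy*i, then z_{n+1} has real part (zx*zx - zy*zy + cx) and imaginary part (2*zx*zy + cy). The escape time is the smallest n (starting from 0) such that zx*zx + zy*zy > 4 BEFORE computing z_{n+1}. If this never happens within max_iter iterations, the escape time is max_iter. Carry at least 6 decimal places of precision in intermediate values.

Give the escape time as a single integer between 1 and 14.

Answer: 3

Derivation:
z_0 = 0 + 0i, c = -0.4370 + -1.2810i
Iter 1: z = -0.4370 + -1.2810i, |z|^2 = 1.8319
Iter 2: z = -1.8870 + -0.1614i, |z|^2 = 3.5868
Iter 3: z = 3.0977 + -0.6719i, |z|^2 = 10.0471
Escaped at iteration 3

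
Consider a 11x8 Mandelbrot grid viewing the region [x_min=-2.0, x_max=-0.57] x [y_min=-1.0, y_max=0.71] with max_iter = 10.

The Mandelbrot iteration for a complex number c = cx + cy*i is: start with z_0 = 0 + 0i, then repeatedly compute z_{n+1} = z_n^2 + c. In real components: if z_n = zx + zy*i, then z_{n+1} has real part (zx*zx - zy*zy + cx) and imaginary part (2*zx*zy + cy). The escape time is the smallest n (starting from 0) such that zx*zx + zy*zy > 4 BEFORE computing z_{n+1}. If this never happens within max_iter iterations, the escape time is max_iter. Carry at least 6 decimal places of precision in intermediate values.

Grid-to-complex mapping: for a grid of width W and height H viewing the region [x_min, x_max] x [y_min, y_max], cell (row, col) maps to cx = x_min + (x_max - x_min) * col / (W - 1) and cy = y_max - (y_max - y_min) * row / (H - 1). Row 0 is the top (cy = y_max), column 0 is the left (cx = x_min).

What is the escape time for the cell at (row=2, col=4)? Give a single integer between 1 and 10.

Answer: 5

Derivation:
z_0 = 0 + 0i, c = -1.4280 + 0.2214i
Iter 1: z = -1.4280 + 0.2214i, |z|^2 = 2.0882
Iter 2: z = 0.5622 + -0.4110i, |z|^2 = 0.4849
Iter 3: z = -1.2809 + -0.2406i, |z|^2 = 1.6986
Iter 4: z = 0.1548 + 0.8379i, |z|^2 = 0.7260
Iter 5: z = -2.1061 + 0.4808i, |z|^2 = 4.6666
Escaped at iteration 5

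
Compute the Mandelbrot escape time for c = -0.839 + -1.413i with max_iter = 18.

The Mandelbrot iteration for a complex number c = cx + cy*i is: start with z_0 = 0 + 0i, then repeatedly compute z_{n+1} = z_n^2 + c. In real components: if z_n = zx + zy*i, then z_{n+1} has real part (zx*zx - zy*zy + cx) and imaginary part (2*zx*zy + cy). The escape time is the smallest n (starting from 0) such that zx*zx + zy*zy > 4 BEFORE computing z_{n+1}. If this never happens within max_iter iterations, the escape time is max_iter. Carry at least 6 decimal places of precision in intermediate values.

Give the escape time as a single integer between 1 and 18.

z_0 = 0 + 0i, c = -0.8390 + -1.4130i
Iter 1: z = -0.8390 + -1.4130i, |z|^2 = 2.7005
Iter 2: z = -2.1316 + 0.9580i, |z|^2 = 5.4617
Escaped at iteration 2

Answer: 2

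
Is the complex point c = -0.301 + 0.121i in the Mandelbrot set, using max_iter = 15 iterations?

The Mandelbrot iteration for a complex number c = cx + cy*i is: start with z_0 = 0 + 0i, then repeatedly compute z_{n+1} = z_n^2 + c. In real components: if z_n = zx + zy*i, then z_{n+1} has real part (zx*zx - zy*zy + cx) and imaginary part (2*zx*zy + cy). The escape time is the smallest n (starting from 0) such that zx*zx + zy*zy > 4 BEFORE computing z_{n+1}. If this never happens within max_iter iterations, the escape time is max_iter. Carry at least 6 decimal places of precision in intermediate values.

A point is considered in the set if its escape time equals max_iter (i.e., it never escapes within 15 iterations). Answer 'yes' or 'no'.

Answer: yes

Derivation:
z_0 = 0 + 0i, c = -0.3010 + 0.1210i
Iter 1: z = -0.3010 + 0.1210i, |z|^2 = 0.1052
Iter 2: z = -0.2250 + 0.0482i, |z|^2 = 0.0530
Iter 3: z = -0.2527 + 0.0993i, |z|^2 = 0.0737
Iter 4: z = -0.2470 + 0.0708i, |z|^2 = 0.0660
Iter 5: z = -0.2450 + 0.0860i, |z|^2 = 0.0674
Iter 6: z = -0.2484 + 0.0789i, |z|^2 = 0.0679
Iter 7: z = -0.2455 + 0.0818i, |z|^2 = 0.0670
Iter 8: z = -0.2474 + 0.0808i, |z|^2 = 0.0677
Iter 9: z = -0.2463 + 0.0810i, |z|^2 = 0.0672
Iter 10: z = -0.2469 + 0.0811i, |z|^2 = 0.0675
Iter 11: z = -0.2466 + 0.0810i, |z|^2 = 0.0674
Iter 12: z = -0.2467 + 0.0811i, |z|^2 = 0.0674
Iter 13: z = -0.2467 + 0.0810i, |z|^2 = 0.0674
Iter 14: z = -0.2467 + 0.0810i, |z|^2 = 0.0674
Did not escape in 15 iterations → in set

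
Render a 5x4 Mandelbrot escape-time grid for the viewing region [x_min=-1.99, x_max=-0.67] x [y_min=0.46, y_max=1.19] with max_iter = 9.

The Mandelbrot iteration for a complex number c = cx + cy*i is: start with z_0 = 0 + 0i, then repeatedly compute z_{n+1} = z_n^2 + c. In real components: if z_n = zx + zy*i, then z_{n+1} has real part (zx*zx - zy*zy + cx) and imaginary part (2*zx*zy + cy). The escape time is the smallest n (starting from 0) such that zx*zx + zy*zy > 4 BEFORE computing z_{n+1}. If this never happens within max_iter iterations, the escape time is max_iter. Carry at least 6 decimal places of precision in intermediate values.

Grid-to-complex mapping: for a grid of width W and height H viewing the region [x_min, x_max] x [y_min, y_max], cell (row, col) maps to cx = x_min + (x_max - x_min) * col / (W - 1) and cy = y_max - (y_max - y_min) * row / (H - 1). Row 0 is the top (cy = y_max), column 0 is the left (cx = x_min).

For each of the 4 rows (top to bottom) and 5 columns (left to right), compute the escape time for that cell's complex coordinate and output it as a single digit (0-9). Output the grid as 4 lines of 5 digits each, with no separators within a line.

Answer: 11233
12334
13345
13459

Derivation:
(row=0, col=0): c = -1.9900 + 1.1900i → escape time 1
(row=0, col=1): c = -1.6600 + 1.1900i → escape time 1
(row=0, col=2): c = -1.3300 + 1.1900i → escape time 2
(row=0, col=3): c = -1.0000 + 1.1900i → escape time 3
(row=0, col=4): c = -0.6700 + 1.1900i → escape time 3
(row=1, col=0): c = -1.9900 + 0.9467i → escape time 1
(row=1, col=1): c = -1.6600 + 0.9467i → escape time 2
(row=1, col=2): c = -1.3300 + 0.9467i → escape time 3
(row=1, col=3): c = -1.0000 + 0.9467i → escape time 3
(row=1, col=4): c = -0.6700 + 0.9467i → escape time 4
(row=2, col=0): c = -1.9900 + 0.7033i → escape time 1
(row=2, col=1): c = -1.6600 + 0.7033i → escape time 3
(row=2, col=2): c = -1.3300 + 0.7033i → escape time 3
(row=2, col=3): c = -1.0000 + 0.7033i → escape time 4
(row=2, col=4): c = -0.6700 + 0.7033i → escape time 5
(row=3, col=0): c = -1.9900 + 0.4600i → escape time 1
(row=3, col=1): c = -1.6600 + 0.4600i → escape time 3
(row=3, col=2): c = -1.3300 + 0.4600i → escape time 4
(row=3, col=3): c = -1.0000 + 0.4600i → escape time 5
(row=3, col=4): c = -0.6700 + 0.4600i → escape time 9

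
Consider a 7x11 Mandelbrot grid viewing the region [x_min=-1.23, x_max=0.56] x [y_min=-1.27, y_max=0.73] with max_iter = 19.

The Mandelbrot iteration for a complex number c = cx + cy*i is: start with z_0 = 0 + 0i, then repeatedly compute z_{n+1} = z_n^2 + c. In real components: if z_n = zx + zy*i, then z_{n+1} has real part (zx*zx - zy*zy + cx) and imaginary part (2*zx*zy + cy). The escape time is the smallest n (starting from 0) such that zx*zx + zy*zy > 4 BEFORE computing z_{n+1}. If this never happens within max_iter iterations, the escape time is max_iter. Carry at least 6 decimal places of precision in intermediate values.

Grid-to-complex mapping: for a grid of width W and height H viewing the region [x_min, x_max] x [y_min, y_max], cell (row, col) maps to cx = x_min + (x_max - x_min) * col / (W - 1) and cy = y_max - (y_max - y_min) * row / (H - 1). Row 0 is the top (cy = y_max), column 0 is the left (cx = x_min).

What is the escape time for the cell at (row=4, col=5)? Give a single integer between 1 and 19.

Answer: 19

Derivation:
z_0 = 0 + 0i, c = 0.2617 + -0.0700i
Iter 1: z = 0.2617 + -0.0700i, |z|^2 = 0.0734
Iter 2: z = 0.3252 + -0.1066i, |z|^2 = 0.1171
Iter 3: z = 0.3561 + -0.1394i, |z|^2 = 0.1462
Iter 4: z = 0.3690 + -0.1692i, |z|^2 = 0.1648
Iter 5: z = 0.3692 + -0.1949i, |z|^2 = 0.1743
Iter 6: z = 0.3600 + -0.2139i, |z|^2 = 0.1754
Iter 7: z = 0.3455 + -0.2240i, |z|^2 = 0.1696
Iter 8: z = 0.3308 + -0.2248i, |z|^2 = 0.1600
Iter 9: z = 0.3206 + -0.2187i, |z|^2 = 0.1506
Iter 10: z = 0.3166 + -0.2103i, |z|^2 = 0.1444
Iter 11: z = 0.3177 + -0.2031i, |z|^2 = 0.1422
Iter 12: z = 0.3213 + -0.1991i, |z|^2 = 0.1429
Iter 13: z = 0.3253 + -0.1979i, |z|^2 = 0.1450
Iter 14: z = 0.3283 + -0.1988i, |z|^2 = 0.1473
Iter 15: z = 0.3299 + -0.2005i, |z|^2 = 0.1491
Iter 16: z = 0.3303 + -0.2023i, |z|^2 = 0.1500
Iter 17: z = 0.3298 + -0.2037i, |z|^2 = 0.1503
Iter 18: z = 0.3290 + -0.2044i, |z|^2 = 0.1500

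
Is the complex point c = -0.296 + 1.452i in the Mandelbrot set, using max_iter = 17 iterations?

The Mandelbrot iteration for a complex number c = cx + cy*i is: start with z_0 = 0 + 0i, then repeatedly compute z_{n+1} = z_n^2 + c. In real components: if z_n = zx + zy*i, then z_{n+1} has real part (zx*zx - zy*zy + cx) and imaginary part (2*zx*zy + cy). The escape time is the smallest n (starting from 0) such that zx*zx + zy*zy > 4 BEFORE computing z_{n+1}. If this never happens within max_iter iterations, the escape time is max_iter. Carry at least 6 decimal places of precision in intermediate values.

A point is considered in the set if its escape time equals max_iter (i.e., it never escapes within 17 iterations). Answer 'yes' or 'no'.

Answer: no

Derivation:
z_0 = 0 + 0i, c = -0.2960 + 1.4520i
Iter 1: z = -0.2960 + 1.4520i, |z|^2 = 2.1959
Iter 2: z = -2.3167 + 0.5924i, |z|^2 = 5.7180
Escaped at iteration 2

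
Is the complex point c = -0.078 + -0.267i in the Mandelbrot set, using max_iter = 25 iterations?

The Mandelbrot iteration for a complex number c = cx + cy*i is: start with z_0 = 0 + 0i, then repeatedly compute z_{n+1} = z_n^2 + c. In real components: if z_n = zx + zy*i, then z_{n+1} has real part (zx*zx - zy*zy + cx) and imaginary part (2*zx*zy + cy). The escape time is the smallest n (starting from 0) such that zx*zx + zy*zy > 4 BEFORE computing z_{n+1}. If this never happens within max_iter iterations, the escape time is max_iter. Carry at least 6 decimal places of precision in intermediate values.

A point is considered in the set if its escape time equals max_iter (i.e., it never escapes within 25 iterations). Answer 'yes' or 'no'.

Answer: yes

Derivation:
z_0 = 0 + 0i, c = -0.0780 + -0.2670i
Iter 1: z = -0.0780 + -0.2670i, |z|^2 = 0.0774
Iter 2: z = -0.1432 + -0.2253i, |z|^2 = 0.0713
Iter 3: z = -0.1083 + -0.2025i, |z|^2 = 0.0527
Iter 4: z = -0.1073 + -0.2232i, |z|^2 = 0.0613
Iter 5: z = -0.1163 + -0.2191i, |z|^2 = 0.0615
Iter 6: z = -0.1125 + -0.2160i, |z|^2 = 0.0593
Iter 7: z = -0.1120 + -0.2184i, |z|^2 = 0.0602
Iter 8: z = -0.1131 + -0.2181i, |z|^2 = 0.0604
Iter 9: z = -0.1128 + -0.2177i, |z|^2 = 0.0601
Iter 10: z = -0.1127 + -0.2179i, |z|^2 = 0.0602
Iter 11: z = -0.1128 + -0.2179i, |z|^2 = 0.0602
Iter 12: z = -0.1128 + -0.2178i, |z|^2 = 0.0602
Iter 13: z = -0.1127 + -0.2179i, |z|^2 = 0.0602
Iter 14: z = -0.1128 + -0.2179i, |z|^2 = 0.0602
Iter 15: z = -0.1128 + -0.2179i, |z|^2 = 0.0602
Iter 16: z = -0.1128 + -0.2179i, |z|^2 = 0.0602
Iter 17: z = -0.1128 + -0.2179i, |z|^2 = 0.0602
Iter 18: z = -0.1128 + -0.2179i, |z|^2 = 0.0602
Iter 19: z = -0.1128 + -0.2179i, |z|^2 = 0.0602
Iter 20: z = -0.1128 + -0.2179i, |z|^2 = 0.0602
Iter 21: z = -0.1128 + -0.2179i, |z|^2 = 0.0602
Iter 22: z = -0.1128 + -0.2179i, |z|^2 = 0.0602
Iter 23: z = -0.1128 + -0.2179i, |z|^2 = 0.0602
Iter 24: z = -0.1128 + -0.2179i, |z|^2 = 0.0602
Did not escape in 25 iterations → in set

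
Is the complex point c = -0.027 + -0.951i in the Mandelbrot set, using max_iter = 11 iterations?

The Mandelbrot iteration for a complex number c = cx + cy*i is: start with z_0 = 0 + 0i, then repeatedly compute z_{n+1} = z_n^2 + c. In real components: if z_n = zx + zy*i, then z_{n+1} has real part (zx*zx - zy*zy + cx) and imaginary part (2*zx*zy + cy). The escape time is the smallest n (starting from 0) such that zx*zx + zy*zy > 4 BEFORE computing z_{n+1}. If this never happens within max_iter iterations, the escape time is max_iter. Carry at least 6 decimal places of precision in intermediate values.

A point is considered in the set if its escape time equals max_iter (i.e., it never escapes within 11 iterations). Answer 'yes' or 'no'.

z_0 = 0 + 0i, c = -0.0270 + -0.9510i
Iter 1: z = -0.0270 + -0.9510i, |z|^2 = 0.9051
Iter 2: z = -0.9307 + -0.8996i, |z|^2 = 1.6755
Iter 3: z = 0.0298 + 0.7236i, |z|^2 = 0.5244
Iter 4: z = -0.5496 + -0.9079i, |z|^2 = 1.1264
Iter 5: z = -0.5492 + 0.0470i, |z|^2 = 0.3038
Iter 6: z = 0.2724 + -1.0027i, |z|^2 = 1.0795
Iter 7: z = -0.9581 + -1.4972i, |z|^2 = 3.1596
Iter 8: z = -1.3506 + 1.9180i, |z|^2 = 5.5028
Escaped at iteration 8

Answer: no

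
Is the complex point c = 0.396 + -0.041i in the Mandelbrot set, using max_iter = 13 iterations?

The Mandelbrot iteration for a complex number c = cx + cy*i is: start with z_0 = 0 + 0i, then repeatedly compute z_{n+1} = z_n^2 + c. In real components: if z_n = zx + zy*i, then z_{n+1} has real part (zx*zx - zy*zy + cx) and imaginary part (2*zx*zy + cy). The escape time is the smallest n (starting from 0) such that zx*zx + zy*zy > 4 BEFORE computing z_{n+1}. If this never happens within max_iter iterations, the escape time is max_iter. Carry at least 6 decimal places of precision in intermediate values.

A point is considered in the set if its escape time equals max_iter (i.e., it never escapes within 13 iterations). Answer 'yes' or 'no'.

z_0 = 0 + 0i, c = 0.3960 + -0.0410i
Iter 1: z = 0.3960 + -0.0410i, |z|^2 = 0.1585
Iter 2: z = 0.5511 + -0.0735i, |z|^2 = 0.3091
Iter 3: z = 0.6944 + -0.1220i, |z|^2 = 0.4970
Iter 4: z = 0.8632 + -0.2104i, |z|^2 = 0.7895
Iter 5: z = 1.0969 + -0.4043i, |z|^2 = 1.3667
Iter 6: z = 1.4358 + -0.9279i, |z|^2 = 2.9225
Iter 7: z = 1.5966 + -2.7055i, |z|^2 = 9.8689
Escaped at iteration 7

Answer: no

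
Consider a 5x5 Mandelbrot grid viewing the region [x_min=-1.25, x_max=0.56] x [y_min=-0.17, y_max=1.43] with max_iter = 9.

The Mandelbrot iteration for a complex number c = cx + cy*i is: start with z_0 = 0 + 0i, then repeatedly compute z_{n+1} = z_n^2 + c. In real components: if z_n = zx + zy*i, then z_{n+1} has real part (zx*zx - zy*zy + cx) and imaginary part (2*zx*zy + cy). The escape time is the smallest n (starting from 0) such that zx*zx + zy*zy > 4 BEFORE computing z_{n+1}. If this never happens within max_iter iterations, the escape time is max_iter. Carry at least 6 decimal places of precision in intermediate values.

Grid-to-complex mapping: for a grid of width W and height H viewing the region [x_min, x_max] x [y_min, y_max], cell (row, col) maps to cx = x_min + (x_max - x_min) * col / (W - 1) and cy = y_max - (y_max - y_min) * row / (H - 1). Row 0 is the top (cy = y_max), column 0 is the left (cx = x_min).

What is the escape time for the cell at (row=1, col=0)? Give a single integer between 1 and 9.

Answer: 3

Derivation:
z_0 = 0 + 0i, c = -1.2500 + 1.0300i
Iter 1: z = -1.2500 + 1.0300i, |z|^2 = 2.6234
Iter 2: z = -0.7484 + -1.5450i, |z|^2 = 2.9471
Iter 3: z = -3.0769 + 3.3426i, |z|^2 = 20.6401
Escaped at iteration 3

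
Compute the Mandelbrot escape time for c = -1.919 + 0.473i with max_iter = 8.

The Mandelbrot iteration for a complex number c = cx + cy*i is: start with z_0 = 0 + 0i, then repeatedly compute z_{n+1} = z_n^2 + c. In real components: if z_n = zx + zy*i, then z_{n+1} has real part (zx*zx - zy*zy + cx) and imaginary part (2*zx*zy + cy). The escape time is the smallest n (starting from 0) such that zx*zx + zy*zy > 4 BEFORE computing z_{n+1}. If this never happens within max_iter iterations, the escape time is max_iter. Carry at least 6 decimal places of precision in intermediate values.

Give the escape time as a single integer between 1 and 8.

Answer: 2

Derivation:
z_0 = 0 + 0i, c = -1.9190 + 0.4730i
Iter 1: z = -1.9190 + 0.4730i, |z|^2 = 3.9063
Iter 2: z = 1.5398 + -1.3424i, |z|^2 = 4.1731
Escaped at iteration 2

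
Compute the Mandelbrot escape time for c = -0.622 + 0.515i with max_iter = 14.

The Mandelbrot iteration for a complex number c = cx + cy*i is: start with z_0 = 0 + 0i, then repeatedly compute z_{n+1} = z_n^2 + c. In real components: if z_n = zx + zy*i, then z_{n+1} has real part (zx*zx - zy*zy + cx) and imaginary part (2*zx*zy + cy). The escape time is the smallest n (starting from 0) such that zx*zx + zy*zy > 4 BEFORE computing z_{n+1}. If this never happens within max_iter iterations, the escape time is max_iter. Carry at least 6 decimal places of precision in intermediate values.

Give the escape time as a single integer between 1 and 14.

Answer: 10

Derivation:
z_0 = 0 + 0i, c = -0.6220 + 0.5150i
Iter 1: z = -0.6220 + 0.5150i, |z|^2 = 0.6521
Iter 2: z = -0.5003 + -0.1257i, |z|^2 = 0.2661
Iter 3: z = -0.3874 + 0.6407i, |z|^2 = 0.5607
Iter 4: z = -0.8824 + 0.0185i, |z|^2 = 0.7790
Iter 5: z = 0.1564 + 0.4824i, |z|^2 = 0.2571
Iter 6: z = -0.8302 + 0.6658i, |z|^2 = 1.1326
Iter 7: z = -0.3761 + -0.5906i, |z|^2 = 0.4902
Iter 8: z = -0.8294 + 0.9592i, |z|^2 = 1.6080
Iter 9: z = -0.8542 + -1.0761i, |z|^2 = 1.8877
Iter 10: z = -1.0505 + 2.3534i, |z|^2 = 6.6420
Escaped at iteration 10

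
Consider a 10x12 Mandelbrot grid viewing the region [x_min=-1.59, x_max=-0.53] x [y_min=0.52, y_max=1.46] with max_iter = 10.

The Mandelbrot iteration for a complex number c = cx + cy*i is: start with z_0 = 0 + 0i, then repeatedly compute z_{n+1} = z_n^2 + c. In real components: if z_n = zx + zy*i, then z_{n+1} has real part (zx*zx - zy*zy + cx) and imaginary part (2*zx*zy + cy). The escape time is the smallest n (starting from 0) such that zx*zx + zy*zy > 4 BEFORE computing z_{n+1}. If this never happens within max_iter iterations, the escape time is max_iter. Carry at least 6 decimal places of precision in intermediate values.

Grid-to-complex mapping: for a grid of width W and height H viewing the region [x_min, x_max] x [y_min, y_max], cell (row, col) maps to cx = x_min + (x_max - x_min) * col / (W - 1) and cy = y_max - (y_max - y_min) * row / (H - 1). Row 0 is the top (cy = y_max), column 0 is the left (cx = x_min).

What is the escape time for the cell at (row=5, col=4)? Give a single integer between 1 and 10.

Answer: 3

Derivation:
z_0 = 0 + 0i, c = -1.1189 + 1.0327i
Iter 1: z = -1.1189 + 1.0327i, |z|^2 = 2.3184
Iter 2: z = -0.9335 + -1.2783i, |z|^2 = 2.5054
Iter 3: z = -1.8815 + 3.4193i, |z|^2 = 15.2315
Escaped at iteration 3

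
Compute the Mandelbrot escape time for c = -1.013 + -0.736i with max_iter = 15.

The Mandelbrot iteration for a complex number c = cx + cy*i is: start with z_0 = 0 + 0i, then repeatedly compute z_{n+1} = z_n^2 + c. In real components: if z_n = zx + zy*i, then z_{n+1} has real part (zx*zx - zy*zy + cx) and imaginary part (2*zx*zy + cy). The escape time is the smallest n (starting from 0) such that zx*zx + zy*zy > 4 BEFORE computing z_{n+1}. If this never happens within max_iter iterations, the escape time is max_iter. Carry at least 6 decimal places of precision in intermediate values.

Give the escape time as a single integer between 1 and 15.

Answer: 3

Derivation:
z_0 = 0 + 0i, c = -1.0130 + -0.7360i
Iter 1: z = -1.0130 + -0.7360i, |z|^2 = 1.5679
Iter 2: z = -0.5285 + 0.7551i, |z|^2 = 0.8496
Iter 3: z = -1.3039 + -1.5342i, |z|^2 = 4.0540
Escaped at iteration 3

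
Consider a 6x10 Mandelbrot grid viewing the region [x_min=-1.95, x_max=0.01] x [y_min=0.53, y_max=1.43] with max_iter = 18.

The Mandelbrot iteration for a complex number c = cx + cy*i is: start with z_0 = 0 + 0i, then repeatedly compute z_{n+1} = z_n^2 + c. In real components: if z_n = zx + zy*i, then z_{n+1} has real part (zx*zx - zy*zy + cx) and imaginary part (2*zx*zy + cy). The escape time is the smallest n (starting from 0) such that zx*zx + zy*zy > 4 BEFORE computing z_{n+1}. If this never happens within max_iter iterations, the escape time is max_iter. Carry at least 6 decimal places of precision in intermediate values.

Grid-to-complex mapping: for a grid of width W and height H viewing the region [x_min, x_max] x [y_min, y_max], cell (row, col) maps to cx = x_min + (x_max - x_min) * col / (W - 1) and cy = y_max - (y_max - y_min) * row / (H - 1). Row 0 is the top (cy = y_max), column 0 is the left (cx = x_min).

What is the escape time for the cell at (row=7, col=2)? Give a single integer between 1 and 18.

Answer: 3

Derivation:
z_0 = 0 + 0i, c = -1.1660 + 0.7300i
Iter 1: z = -1.1660 + 0.7300i, |z|^2 = 1.8925
Iter 2: z = -0.3393 + -0.9724i, |z|^2 = 1.0606
Iter 3: z = -1.9963 + 1.3899i, |z|^2 = 5.9172
Escaped at iteration 3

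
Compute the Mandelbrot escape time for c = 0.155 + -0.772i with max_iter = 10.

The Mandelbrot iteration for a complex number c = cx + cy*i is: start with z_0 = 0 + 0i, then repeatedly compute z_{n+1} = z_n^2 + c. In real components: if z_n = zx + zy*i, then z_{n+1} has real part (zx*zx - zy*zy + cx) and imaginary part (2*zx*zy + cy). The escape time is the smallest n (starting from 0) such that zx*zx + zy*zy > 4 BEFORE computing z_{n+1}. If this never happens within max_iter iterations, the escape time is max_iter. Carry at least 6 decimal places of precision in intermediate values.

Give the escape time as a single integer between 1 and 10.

z_0 = 0 + 0i, c = 0.1550 + -0.7720i
Iter 1: z = 0.1550 + -0.7720i, |z|^2 = 0.6200
Iter 2: z = -0.4170 + -1.0113i, |z|^2 = 1.1966
Iter 3: z = -0.6939 + 0.0714i, |z|^2 = 0.4866
Iter 4: z = 0.6314 + -0.8710i, |z|^2 = 1.1574
Iter 5: z = -0.2050 + -1.8720i, |z|^2 = 3.5463
Iter 6: z = -3.3073 + -0.0045i, |z|^2 = 10.9382
Escaped at iteration 6

Answer: 6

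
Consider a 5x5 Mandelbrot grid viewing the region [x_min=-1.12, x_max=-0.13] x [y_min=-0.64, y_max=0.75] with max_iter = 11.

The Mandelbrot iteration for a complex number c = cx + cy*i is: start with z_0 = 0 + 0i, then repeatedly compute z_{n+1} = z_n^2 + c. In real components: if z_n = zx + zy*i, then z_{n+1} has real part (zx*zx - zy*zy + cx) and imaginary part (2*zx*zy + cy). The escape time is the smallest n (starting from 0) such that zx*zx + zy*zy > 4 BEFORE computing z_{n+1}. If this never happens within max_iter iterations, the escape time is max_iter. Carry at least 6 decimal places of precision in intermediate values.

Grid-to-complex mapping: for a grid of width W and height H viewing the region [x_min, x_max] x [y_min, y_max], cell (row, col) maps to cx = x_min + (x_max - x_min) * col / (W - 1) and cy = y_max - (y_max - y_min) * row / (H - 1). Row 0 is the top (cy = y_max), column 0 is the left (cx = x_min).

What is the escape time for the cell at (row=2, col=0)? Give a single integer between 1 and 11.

z_0 = 0 + 0i, c = -1.1200 + 0.0550i
Iter 1: z = -1.1200 + 0.0550i, |z|^2 = 1.2574
Iter 2: z = 0.1314 + -0.0682i, |z|^2 = 0.0219
Iter 3: z = -1.1074 + 0.0371i, |z|^2 = 1.2277
Iter 4: z = 0.1049 + -0.0271i, |z|^2 = 0.0117
Iter 5: z = -1.1097 + 0.0493i, |z|^2 = 1.2339
Iter 6: z = 0.1091 + -0.0544i, |z|^2 = 0.0149
Iter 7: z = -1.1111 + 0.0431i, |z|^2 = 1.2363
Iter 8: z = 0.1126 + -0.0408i, |z|^2 = 0.0144
Iter 9: z = -1.1090 + 0.0458i, |z|^2 = 1.2319
Iter 10: z = 0.1077 + -0.0466i, |z|^2 = 0.0138

Answer: 11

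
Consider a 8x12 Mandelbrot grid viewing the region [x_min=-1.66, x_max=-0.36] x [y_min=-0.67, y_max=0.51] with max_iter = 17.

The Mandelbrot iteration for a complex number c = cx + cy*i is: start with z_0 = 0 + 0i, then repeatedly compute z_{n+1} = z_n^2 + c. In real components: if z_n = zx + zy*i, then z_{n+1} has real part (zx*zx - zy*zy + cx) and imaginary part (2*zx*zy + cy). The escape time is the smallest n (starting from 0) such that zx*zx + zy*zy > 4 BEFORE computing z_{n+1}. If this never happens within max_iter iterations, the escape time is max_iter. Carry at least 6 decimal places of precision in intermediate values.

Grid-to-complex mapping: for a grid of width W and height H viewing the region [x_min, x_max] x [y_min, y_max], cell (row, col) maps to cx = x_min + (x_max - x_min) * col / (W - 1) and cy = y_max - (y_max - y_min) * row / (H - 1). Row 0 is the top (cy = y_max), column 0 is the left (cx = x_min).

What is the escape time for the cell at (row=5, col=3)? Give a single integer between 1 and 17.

z_0 = 0 + 0i, c = -1.1029 + -0.0264i
Iter 1: z = -1.1029 + -0.0264i, |z|^2 = 1.2170
Iter 2: z = 0.1127 + 0.0318i, |z|^2 = 0.0137
Iter 3: z = -1.0912 + -0.0192i, |z|^2 = 1.1910
Iter 4: z = 0.0874 + 0.0155i, |z|^2 = 0.0079
Iter 5: z = -1.0955 + -0.0236i, |z|^2 = 1.2006
Iter 6: z = 0.0966 + 0.0255i, |z|^2 = 0.0100
Iter 7: z = -1.0942 + -0.0214i, |z|^2 = 1.1977
Iter 8: z = 0.0939 + 0.0206i, |z|^2 = 0.0092
Iter 9: z = -1.0945 + -0.0225i, |z|^2 = 1.1984
Iter 10: z = 0.0945 + 0.0229i, |z|^2 = 0.0095
Iter 11: z = -1.0945 + -0.0220i, |z|^2 = 1.1983
Iter 12: z = 0.0945 + 0.0219i, |z|^2 = 0.0094
Iter 13: z = -1.0944 + -0.0222i, |z|^2 = 1.1982
Iter 14: z = 0.0944 + 0.0223i, |z|^2 = 0.0094
Iter 15: z = -1.0944 + -0.0222i, |z|^2 = 1.1983
Iter 16: z = 0.0945 + 0.0221i, |z|^2 = 0.0094

Answer: 17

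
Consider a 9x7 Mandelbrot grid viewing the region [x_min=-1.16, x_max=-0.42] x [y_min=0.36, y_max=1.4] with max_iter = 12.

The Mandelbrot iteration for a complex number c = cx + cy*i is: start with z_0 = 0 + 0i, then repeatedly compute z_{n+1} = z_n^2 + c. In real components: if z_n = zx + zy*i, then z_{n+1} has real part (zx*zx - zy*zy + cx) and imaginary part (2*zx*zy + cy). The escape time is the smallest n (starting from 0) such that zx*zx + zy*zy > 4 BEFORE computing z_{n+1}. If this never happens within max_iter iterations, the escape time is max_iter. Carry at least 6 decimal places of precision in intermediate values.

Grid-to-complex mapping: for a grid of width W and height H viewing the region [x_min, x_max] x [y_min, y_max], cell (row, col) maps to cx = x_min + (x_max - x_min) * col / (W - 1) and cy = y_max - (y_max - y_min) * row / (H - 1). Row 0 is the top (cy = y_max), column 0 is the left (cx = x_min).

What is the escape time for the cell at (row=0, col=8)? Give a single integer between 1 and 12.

Answer: 2

Derivation:
z_0 = 0 + 0i, c = -0.4200 + 1.4000i
Iter 1: z = -0.4200 + 1.4000i, |z|^2 = 2.1364
Iter 2: z = -2.2036 + 0.2240i, |z|^2 = 4.9060
Escaped at iteration 2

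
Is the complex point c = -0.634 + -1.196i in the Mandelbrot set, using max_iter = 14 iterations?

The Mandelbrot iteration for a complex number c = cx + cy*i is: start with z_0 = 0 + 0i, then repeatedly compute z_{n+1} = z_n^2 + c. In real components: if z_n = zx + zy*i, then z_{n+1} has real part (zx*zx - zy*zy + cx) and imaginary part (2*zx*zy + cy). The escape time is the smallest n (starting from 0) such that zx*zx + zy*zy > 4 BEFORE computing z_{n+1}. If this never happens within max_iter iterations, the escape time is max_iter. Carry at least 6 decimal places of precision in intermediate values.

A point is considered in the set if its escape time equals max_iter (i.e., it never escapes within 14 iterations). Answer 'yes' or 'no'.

z_0 = 0 + 0i, c = -0.6340 + -1.1960i
Iter 1: z = -0.6340 + -1.1960i, |z|^2 = 1.8324
Iter 2: z = -1.6625 + 0.3205i, |z|^2 = 2.8665
Iter 3: z = 2.0270 + -2.2617i, |z|^2 = 9.2243
Escaped at iteration 3

Answer: no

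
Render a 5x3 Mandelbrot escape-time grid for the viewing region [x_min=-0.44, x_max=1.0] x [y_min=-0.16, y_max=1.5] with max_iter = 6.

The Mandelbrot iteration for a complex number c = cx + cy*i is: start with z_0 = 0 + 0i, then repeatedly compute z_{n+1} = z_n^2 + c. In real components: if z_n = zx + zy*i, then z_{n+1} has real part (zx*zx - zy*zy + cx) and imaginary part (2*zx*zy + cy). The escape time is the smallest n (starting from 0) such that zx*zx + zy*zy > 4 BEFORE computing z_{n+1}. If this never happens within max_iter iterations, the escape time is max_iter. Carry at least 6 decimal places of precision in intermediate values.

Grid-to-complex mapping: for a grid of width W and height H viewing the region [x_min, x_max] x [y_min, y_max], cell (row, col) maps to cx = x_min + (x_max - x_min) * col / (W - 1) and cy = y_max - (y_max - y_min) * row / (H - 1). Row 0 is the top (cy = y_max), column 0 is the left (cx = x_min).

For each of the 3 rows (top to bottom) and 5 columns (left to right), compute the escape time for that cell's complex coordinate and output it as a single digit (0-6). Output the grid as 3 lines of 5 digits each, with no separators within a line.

(row=0, col=0): c = -0.4400 + 1.5000i → escape time 2
(row=0, col=1): c = -0.0800 + 1.5000i → escape time 2
(row=0, col=2): c = 0.2800 + 1.5000i → escape time 2
(row=0, col=3): c = 0.6400 + 1.5000i → escape time 2
(row=0, col=4): c = 1.0000 + 1.5000i → escape time 2
(row=1, col=0): c = -0.4400 + 0.6700i → escape time 6
(row=1, col=1): c = -0.0800 + 0.6700i → escape time 6
(row=1, col=2): c = 0.2800 + 0.6700i → escape time 6
(row=1, col=3): c = 0.6400 + 0.6700i → escape time 3
(row=1, col=4): c = 1.0000 + 0.6700i → escape time 2
(row=2, col=0): c = -0.4400 + -0.1600i → escape time 6
(row=2, col=1): c = -0.0800 + -0.1600i → escape time 6
(row=2, col=2): c = 0.2800 + -0.1600i → escape time 6
(row=2, col=3): c = 0.6400 + -0.1600i → escape time 4
(row=2, col=4): c = 1.0000 + -0.1600i → escape time 2

Answer: 22222
66632
66642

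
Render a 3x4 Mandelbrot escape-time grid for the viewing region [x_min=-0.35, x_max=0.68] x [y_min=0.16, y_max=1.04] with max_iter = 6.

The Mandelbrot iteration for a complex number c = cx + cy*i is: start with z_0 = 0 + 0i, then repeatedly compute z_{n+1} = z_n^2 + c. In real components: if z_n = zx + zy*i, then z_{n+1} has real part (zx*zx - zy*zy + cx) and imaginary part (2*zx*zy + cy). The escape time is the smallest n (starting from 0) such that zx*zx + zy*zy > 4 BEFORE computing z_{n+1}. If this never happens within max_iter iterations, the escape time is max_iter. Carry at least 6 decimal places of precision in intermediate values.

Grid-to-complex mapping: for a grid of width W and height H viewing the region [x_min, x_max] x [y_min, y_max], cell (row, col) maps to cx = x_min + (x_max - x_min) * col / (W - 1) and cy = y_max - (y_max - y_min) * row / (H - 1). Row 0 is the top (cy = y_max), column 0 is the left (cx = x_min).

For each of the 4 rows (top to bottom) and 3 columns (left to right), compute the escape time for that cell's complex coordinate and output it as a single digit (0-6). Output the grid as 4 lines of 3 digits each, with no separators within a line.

Answer: 442
663
663
663

Derivation:
(row=0, col=0): c = -0.3500 + 1.0400i → escape time 4
(row=0, col=1): c = 0.1650 + 1.0400i → escape time 4
(row=0, col=2): c = 0.6800 + 1.0400i → escape time 2
(row=1, col=0): c = -0.3500 + 0.7467i → escape time 6
(row=1, col=1): c = 0.1650 + 0.7467i → escape time 6
(row=1, col=2): c = 0.6800 + 0.7467i → escape time 3
(row=2, col=0): c = -0.3500 + 0.4533i → escape time 6
(row=2, col=1): c = 0.1650 + 0.4533i → escape time 6
(row=2, col=2): c = 0.6800 + 0.4533i → escape time 3
(row=3, col=0): c = -0.3500 + 0.1600i → escape time 6
(row=3, col=1): c = 0.1650 + 0.1600i → escape time 6
(row=3, col=2): c = 0.6800 + 0.1600i → escape time 3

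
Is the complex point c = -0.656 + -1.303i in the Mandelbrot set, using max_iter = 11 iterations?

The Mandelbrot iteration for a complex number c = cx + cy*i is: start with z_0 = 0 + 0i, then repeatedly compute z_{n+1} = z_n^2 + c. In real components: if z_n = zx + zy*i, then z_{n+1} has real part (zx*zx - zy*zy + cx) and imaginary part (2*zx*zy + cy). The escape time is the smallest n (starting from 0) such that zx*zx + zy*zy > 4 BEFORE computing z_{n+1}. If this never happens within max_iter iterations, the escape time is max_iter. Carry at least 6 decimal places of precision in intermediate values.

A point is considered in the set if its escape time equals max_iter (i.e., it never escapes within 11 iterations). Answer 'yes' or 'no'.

Answer: no

Derivation:
z_0 = 0 + 0i, c = -0.6560 + -1.3030i
Iter 1: z = -0.6560 + -1.3030i, |z|^2 = 2.1281
Iter 2: z = -1.9235 + 0.4065i, |z|^2 = 3.8650
Iter 3: z = 2.8785 + -2.8669i, |z|^2 = 16.5049
Escaped at iteration 3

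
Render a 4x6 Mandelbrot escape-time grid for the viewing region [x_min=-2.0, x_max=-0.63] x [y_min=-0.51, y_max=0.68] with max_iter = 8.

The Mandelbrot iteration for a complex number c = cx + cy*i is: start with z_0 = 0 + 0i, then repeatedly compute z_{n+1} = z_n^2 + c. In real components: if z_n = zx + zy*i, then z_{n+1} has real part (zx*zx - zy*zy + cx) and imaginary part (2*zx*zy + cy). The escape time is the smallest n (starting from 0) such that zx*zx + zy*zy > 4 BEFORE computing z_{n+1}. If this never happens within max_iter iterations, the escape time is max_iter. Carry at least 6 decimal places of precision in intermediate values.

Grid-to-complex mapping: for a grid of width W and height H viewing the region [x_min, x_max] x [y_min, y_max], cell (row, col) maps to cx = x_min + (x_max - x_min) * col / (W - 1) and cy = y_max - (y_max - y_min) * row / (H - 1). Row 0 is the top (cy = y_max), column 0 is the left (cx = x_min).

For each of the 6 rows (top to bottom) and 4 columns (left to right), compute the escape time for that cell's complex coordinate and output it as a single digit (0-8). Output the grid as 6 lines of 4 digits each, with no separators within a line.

(row=0, col=0): c = -2.0000 + 0.6800i → escape time 1
(row=0, col=1): c = -1.5433 + 0.6800i → escape time 3
(row=0, col=2): c = -1.0867 + 0.6800i → escape time 3
(row=0, col=3): c = -0.6300 + 0.6800i → escape time 8
(row=1, col=0): c = -2.0000 + 0.4420i → escape time 1
(row=1, col=1): c = -1.5433 + 0.4420i → escape time 3
(row=1, col=2): c = -1.0867 + 0.4420i → escape time 5
(row=1, col=3): c = -0.6300 + 0.4420i → escape time 8
(row=2, col=0): c = -2.0000 + 0.2040i → escape time 1
(row=2, col=1): c = -1.5433 + 0.2040i → escape time 5
(row=2, col=2): c = -1.0867 + 0.2040i → escape time 8
(row=2, col=3): c = -0.6300 + 0.2040i → escape time 8
(row=3, col=0): c = -2.0000 + -0.0340i → escape time 1
(row=3, col=1): c = -1.5433 + -0.0340i → escape time 8
(row=3, col=2): c = -1.0867 + -0.0340i → escape time 8
(row=3, col=3): c = -0.6300 + -0.0340i → escape time 8
(row=4, col=0): c = -2.0000 + -0.2720i → escape time 1
(row=4, col=1): c = -1.5433 + -0.2720i → escape time 5
(row=4, col=2): c = -1.0867 + -0.2720i → escape time 8
(row=4, col=3): c = -0.6300 + -0.2720i → escape time 8
(row=5, col=0): c = -2.0000 + -0.5100i → escape time 1
(row=5, col=1): c = -1.5433 + -0.5100i → escape time 3
(row=5, col=2): c = -1.0867 + -0.5100i → escape time 5
(row=5, col=3): c = -0.6300 + -0.5100i → escape time 8

Answer: 1338
1358
1588
1888
1588
1358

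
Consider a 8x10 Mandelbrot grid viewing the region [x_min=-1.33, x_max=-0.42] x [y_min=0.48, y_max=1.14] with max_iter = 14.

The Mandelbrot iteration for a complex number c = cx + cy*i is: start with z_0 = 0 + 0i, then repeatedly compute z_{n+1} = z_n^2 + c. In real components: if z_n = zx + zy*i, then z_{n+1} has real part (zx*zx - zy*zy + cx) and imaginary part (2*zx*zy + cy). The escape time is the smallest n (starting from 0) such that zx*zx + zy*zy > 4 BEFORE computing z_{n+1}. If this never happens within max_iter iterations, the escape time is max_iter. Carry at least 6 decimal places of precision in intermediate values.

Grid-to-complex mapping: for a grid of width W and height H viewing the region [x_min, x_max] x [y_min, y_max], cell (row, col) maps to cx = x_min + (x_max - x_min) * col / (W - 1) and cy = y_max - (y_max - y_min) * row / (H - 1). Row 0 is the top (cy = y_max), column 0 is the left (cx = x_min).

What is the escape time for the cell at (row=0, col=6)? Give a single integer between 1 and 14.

Answer: 3

Derivation:
z_0 = 0 + 0i, c = -0.5500 + 1.1400i
Iter 1: z = -0.5500 + 1.1400i, |z|^2 = 1.6021
Iter 2: z = -1.5471 + -0.1140i, |z|^2 = 2.4065
Iter 3: z = 1.8305 + 1.4927i, |z|^2 = 5.5791
Escaped at iteration 3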